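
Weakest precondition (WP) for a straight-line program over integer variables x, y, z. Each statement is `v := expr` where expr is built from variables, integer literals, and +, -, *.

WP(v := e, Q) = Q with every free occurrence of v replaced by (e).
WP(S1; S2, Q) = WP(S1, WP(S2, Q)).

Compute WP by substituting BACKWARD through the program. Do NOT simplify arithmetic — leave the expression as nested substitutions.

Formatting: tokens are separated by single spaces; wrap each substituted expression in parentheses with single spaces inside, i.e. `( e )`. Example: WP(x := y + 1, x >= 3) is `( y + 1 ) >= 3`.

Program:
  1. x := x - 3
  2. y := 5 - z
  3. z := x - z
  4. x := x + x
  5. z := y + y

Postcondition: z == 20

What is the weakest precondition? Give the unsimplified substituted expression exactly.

Answer: ( ( 5 - z ) + ( 5 - z ) ) == 20

Derivation:
post: z == 20
stmt 5: z := y + y  -- replace 1 occurrence(s) of z with (y + y)
  => ( y + y ) == 20
stmt 4: x := x + x  -- replace 0 occurrence(s) of x with (x + x)
  => ( y + y ) == 20
stmt 3: z := x - z  -- replace 0 occurrence(s) of z with (x - z)
  => ( y + y ) == 20
stmt 2: y := 5 - z  -- replace 2 occurrence(s) of y with (5 - z)
  => ( ( 5 - z ) + ( 5 - z ) ) == 20
stmt 1: x := x - 3  -- replace 0 occurrence(s) of x with (x - 3)
  => ( ( 5 - z ) + ( 5 - z ) ) == 20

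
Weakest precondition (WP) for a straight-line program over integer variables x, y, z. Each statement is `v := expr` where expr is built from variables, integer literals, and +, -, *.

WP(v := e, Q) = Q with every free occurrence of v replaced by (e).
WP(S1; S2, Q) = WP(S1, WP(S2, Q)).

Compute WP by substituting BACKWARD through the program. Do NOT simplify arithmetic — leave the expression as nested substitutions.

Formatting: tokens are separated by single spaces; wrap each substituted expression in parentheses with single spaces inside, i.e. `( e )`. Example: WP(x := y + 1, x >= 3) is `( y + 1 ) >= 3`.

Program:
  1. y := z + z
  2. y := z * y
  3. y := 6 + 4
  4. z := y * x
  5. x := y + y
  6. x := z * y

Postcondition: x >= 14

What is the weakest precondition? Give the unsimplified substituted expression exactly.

Answer: ( ( ( 6 + 4 ) * x ) * ( 6 + 4 ) ) >= 14

Derivation:
post: x >= 14
stmt 6: x := z * y  -- replace 1 occurrence(s) of x with (z * y)
  => ( z * y ) >= 14
stmt 5: x := y + y  -- replace 0 occurrence(s) of x with (y + y)
  => ( z * y ) >= 14
stmt 4: z := y * x  -- replace 1 occurrence(s) of z with (y * x)
  => ( ( y * x ) * y ) >= 14
stmt 3: y := 6 + 4  -- replace 2 occurrence(s) of y with (6 + 4)
  => ( ( ( 6 + 4 ) * x ) * ( 6 + 4 ) ) >= 14
stmt 2: y := z * y  -- replace 0 occurrence(s) of y with (z * y)
  => ( ( ( 6 + 4 ) * x ) * ( 6 + 4 ) ) >= 14
stmt 1: y := z + z  -- replace 0 occurrence(s) of y with (z + z)
  => ( ( ( 6 + 4 ) * x ) * ( 6 + 4 ) ) >= 14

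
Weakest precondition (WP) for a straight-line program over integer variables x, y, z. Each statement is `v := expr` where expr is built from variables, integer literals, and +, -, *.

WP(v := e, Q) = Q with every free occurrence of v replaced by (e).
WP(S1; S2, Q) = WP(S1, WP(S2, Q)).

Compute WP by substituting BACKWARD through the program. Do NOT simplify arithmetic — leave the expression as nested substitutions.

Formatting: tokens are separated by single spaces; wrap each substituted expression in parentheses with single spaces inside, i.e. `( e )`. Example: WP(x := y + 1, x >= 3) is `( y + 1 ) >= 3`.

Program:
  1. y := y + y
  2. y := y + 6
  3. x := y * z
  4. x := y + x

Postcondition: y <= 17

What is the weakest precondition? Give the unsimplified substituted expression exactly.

post: y <= 17
stmt 4: x := y + x  -- replace 0 occurrence(s) of x with (y + x)
  => y <= 17
stmt 3: x := y * z  -- replace 0 occurrence(s) of x with (y * z)
  => y <= 17
stmt 2: y := y + 6  -- replace 1 occurrence(s) of y with (y + 6)
  => ( y + 6 ) <= 17
stmt 1: y := y + y  -- replace 1 occurrence(s) of y with (y + y)
  => ( ( y + y ) + 6 ) <= 17

Answer: ( ( y + y ) + 6 ) <= 17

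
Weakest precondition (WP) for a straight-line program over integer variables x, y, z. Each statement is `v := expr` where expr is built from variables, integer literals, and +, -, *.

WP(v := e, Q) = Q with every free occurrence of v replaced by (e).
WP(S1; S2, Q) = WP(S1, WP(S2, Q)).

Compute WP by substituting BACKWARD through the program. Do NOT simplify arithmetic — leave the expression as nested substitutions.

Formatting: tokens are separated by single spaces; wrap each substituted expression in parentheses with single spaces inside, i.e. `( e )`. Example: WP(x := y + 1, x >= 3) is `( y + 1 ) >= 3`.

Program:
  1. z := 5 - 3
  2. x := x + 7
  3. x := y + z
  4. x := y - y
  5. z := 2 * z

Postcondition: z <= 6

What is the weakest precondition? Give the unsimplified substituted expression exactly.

Answer: ( 2 * ( 5 - 3 ) ) <= 6

Derivation:
post: z <= 6
stmt 5: z := 2 * z  -- replace 1 occurrence(s) of z with (2 * z)
  => ( 2 * z ) <= 6
stmt 4: x := y - y  -- replace 0 occurrence(s) of x with (y - y)
  => ( 2 * z ) <= 6
stmt 3: x := y + z  -- replace 0 occurrence(s) of x with (y + z)
  => ( 2 * z ) <= 6
stmt 2: x := x + 7  -- replace 0 occurrence(s) of x with (x + 7)
  => ( 2 * z ) <= 6
stmt 1: z := 5 - 3  -- replace 1 occurrence(s) of z with (5 - 3)
  => ( 2 * ( 5 - 3 ) ) <= 6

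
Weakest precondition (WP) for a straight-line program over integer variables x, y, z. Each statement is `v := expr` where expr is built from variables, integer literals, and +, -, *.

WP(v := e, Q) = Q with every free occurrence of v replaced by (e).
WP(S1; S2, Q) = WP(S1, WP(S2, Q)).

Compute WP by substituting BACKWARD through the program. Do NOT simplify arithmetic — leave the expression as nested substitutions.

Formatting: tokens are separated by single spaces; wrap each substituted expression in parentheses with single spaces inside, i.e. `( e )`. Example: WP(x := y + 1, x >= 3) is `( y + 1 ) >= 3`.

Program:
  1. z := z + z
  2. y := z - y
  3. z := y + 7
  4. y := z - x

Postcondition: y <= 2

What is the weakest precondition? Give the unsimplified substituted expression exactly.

Answer: ( ( ( ( z + z ) - y ) + 7 ) - x ) <= 2

Derivation:
post: y <= 2
stmt 4: y := z - x  -- replace 1 occurrence(s) of y with (z - x)
  => ( z - x ) <= 2
stmt 3: z := y + 7  -- replace 1 occurrence(s) of z with (y + 7)
  => ( ( y + 7 ) - x ) <= 2
stmt 2: y := z - y  -- replace 1 occurrence(s) of y with (z - y)
  => ( ( ( z - y ) + 7 ) - x ) <= 2
stmt 1: z := z + z  -- replace 1 occurrence(s) of z with (z + z)
  => ( ( ( ( z + z ) - y ) + 7 ) - x ) <= 2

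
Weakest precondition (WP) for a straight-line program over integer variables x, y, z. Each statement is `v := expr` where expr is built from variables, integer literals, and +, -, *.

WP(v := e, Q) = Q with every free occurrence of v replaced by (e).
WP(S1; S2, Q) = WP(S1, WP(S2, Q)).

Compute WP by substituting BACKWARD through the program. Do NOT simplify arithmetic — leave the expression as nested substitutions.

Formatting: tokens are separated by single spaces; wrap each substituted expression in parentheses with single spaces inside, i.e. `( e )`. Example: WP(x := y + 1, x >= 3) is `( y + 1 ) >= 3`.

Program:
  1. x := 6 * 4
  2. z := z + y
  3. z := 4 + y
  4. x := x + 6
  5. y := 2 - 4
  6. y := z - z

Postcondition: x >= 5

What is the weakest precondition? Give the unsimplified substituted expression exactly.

Answer: ( ( 6 * 4 ) + 6 ) >= 5

Derivation:
post: x >= 5
stmt 6: y := z - z  -- replace 0 occurrence(s) of y with (z - z)
  => x >= 5
stmt 5: y := 2 - 4  -- replace 0 occurrence(s) of y with (2 - 4)
  => x >= 5
stmt 4: x := x + 6  -- replace 1 occurrence(s) of x with (x + 6)
  => ( x + 6 ) >= 5
stmt 3: z := 4 + y  -- replace 0 occurrence(s) of z with (4 + y)
  => ( x + 6 ) >= 5
stmt 2: z := z + y  -- replace 0 occurrence(s) of z with (z + y)
  => ( x + 6 ) >= 5
stmt 1: x := 6 * 4  -- replace 1 occurrence(s) of x with (6 * 4)
  => ( ( 6 * 4 ) + 6 ) >= 5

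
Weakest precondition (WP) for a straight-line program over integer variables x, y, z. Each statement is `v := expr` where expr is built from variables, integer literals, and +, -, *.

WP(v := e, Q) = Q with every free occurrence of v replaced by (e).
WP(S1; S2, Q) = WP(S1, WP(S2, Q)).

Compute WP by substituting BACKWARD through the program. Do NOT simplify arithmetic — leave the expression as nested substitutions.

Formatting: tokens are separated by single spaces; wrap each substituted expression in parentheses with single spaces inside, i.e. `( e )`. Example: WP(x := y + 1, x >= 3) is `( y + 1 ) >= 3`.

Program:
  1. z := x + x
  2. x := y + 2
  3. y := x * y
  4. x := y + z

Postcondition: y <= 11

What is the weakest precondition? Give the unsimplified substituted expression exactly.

Answer: ( ( y + 2 ) * y ) <= 11

Derivation:
post: y <= 11
stmt 4: x := y + z  -- replace 0 occurrence(s) of x with (y + z)
  => y <= 11
stmt 3: y := x * y  -- replace 1 occurrence(s) of y with (x * y)
  => ( x * y ) <= 11
stmt 2: x := y + 2  -- replace 1 occurrence(s) of x with (y + 2)
  => ( ( y + 2 ) * y ) <= 11
stmt 1: z := x + x  -- replace 0 occurrence(s) of z with (x + x)
  => ( ( y + 2 ) * y ) <= 11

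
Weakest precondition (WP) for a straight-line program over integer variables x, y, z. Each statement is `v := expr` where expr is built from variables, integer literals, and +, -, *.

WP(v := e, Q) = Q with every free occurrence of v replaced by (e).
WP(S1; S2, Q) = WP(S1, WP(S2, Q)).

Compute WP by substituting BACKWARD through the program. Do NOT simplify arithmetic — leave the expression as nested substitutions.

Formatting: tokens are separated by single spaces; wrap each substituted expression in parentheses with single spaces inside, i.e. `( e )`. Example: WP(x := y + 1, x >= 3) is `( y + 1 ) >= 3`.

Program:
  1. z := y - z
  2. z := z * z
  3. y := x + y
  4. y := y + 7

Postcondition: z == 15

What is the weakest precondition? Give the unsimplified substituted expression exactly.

Answer: ( ( y - z ) * ( y - z ) ) == 15

Derivation:
post: z == 15
stmt 4: y := y + 7  -- replace 0 occurrence(s) of y with (y + 7)
  => z == 15
stmt 3: y := x + y  -- replace 0 occurrence(s) of y with (x + y)
  => z == 15
stmt 2: z := z * z  -- replace 1 occurrence(s) of z with (z * z)
  => ( z * z ) == 15
stmt 1: z := y - z  -- replace 2 occurrence(s) of z with (y - z)
  => ( ( y - z ) * ( y - z ) ) == 15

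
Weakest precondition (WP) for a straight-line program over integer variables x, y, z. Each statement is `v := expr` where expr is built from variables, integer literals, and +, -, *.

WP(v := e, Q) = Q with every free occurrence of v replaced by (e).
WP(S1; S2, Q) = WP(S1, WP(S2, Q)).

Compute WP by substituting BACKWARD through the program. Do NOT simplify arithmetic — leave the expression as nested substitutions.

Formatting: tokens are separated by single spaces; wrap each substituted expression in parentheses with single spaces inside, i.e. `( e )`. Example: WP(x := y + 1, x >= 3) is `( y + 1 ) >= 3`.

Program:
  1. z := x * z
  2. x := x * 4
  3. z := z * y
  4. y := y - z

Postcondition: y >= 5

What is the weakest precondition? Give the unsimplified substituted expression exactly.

Answer: ( y - ( ( x * z ) * y ) ) >= 5

Derivation:
post: y >= 5
stmt 4: y := y - z  -- replace 1 occurrence(s) of y with (y - z)
  => ( y - z ) >= 5
stmt 3: z := z * y  -- replace 1 occurrence(s) of z with (z * y)
  => ( y - ( z * y ) ) >= 5
stmt 2: x := x * 4  -- replace 0 occurrence(s) of x with (x * 4)
  => ( y - ( z * y ) ) >= 5
stmt 1: z := x * z  -- replace 1 occurrence(s) of z with (x * z)
  => ( y - ( ( x * z ) * y ) ) >= 5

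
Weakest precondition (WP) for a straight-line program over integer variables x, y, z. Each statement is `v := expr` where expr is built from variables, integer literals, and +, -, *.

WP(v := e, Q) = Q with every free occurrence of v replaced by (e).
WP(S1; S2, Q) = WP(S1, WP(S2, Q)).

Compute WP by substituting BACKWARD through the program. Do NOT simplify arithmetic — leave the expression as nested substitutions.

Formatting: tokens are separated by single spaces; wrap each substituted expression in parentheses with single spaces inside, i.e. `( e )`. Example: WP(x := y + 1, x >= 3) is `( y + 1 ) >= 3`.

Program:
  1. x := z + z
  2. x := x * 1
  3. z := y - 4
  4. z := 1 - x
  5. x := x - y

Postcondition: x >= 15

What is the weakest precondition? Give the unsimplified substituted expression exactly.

post: x >= 15
stmt 5: x := x - y  -- replace 1 occurrence(s) of x with (x - y)
  => ( x - y ) >= 15
stmt 4: z := 1 - x  -- replace 0 occurrence(s) of z with (1 - x)
  => ( x - y ) >= 15
stmt 3: z := y - 4  -- replace 0 occurrence(s) of z with (y - 4)
  => ( x - y ) >= 15
stmt 2: x := x * 1  -- replace 1 occurrence(s) of x with (x * 1)
  => ( ( x * 1 ) - y ) >= 15
stmt 1: x := z + z  -- replace 1 occurrence(s) of x with (z + z)
  => ( ( ( z + z ) * 1 ) - y ) >= 15

Answer: ( ( ( z + z ) * 1 ) - y ) >= 15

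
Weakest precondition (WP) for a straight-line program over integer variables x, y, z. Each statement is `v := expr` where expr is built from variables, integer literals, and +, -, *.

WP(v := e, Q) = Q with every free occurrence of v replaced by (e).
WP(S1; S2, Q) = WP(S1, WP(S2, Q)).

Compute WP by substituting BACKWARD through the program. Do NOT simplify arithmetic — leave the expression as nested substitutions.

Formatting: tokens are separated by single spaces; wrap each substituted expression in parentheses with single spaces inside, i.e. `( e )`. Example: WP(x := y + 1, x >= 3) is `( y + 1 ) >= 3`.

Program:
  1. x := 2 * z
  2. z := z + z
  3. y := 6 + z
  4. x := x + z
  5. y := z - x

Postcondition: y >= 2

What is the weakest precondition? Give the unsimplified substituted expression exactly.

Answer: ( ( z + z ) - ( ( 2 * z ) + ( z + z ) ) ) >= 2

Derivation:
post: y >= 2
stmt 5: y := z - x  -- replace 1 occurrence(s) of y with (z - x)
  => ( z - x ) >= 2
stmt 4: x := x + z  -- replace 1 occurrence(s) of x with (x + z)
  => ( z - ( x + z ) ) >= 2
stmt 3: y := 6 + z  -- replace 0 occurrence(s) of y with (6 + z)
  => ( z - ( x + z ) ) >= 2
stmt 2: z := z + z  -- replace 2 occurrence(s) of z with (z + z)
  => ( ( z + z ) - ( x + ( z + z ) ) ) >= 2
stmt 1: x := 2 * z  -- replace 1 occurrence(s) of x with (2 * z)
  => ( ( z + z ) - ( ( 2 * z ) + ( z + z ) ) ) >= 2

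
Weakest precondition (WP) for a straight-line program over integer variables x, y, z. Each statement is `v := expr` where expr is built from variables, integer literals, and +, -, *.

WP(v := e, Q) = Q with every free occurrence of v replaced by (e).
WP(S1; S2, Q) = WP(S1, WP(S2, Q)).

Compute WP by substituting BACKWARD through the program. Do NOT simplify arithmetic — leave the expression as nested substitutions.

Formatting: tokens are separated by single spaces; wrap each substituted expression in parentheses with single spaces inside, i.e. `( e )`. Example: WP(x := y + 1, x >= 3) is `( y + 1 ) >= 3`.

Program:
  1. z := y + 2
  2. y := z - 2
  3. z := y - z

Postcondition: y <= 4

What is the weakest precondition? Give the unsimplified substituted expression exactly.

post: y <= 4
stmt 3: z := y - z  -- replace 0 occurrence(s) of z with (y - z)
  => y <= 4
stmt 2: y := z - 2  -- replace 1 occurrence(s) of y with (z - 2)
  => ( z - 2 ) <= 4
stmt 1: z := y + 2  -- replace 1 occurrence(s) of z with (y + 2)
  => ( ( y + 2 ) - 2 ) <= 4

Answer: ( ( y + 2 ) - 2 ) <= 4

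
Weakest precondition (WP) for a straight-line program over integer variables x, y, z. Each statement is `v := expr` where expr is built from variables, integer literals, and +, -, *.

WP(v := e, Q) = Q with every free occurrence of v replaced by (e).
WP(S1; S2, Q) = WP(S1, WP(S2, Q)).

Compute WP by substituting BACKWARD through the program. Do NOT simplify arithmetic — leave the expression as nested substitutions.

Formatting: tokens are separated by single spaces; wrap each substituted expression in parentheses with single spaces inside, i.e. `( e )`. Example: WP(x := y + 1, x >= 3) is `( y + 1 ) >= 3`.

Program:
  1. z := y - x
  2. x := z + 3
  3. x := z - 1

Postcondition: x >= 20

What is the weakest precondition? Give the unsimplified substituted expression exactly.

post: x >= 20
stmt 3: x := z - 1  -- replace 1 occurrence(s) of x with (z - 1)
  => ( z - 1 ) >= 20
stmt 2: x := z + 3  -- replace 0 occurrence(s) of x with (z + 3)
  => ( z - 1 ) >= 20
stmt 1: z := y - x  -- replace 1 occurrence(s) of z with (y - x)
  => ( ( y - x ) - 1 ) >= 20

Answer: ( ( y - x ) - 1 ) >= 20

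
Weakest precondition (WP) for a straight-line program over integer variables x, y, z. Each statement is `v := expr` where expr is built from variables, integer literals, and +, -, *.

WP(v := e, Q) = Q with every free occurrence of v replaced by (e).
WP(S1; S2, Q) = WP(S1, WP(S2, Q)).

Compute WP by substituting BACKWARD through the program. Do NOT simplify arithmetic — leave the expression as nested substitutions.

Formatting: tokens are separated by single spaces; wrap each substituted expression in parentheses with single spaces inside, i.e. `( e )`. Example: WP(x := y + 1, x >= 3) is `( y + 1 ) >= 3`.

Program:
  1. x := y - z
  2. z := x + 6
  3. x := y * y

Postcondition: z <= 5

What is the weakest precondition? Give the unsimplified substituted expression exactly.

Answer: ( ( y - z ) + 6 ) <= 5

Derivation:
post: z <= 5
stmt 3: x := y * y  -- replace 0 occurrence(s) of x with (y * y)
  => z <= 5
stmt 2: z := x + 6  -- replace 1 occurrence(s) of z with (x + 6)
  => ( x + 6 ) <= 5
stmt 1: x := y - z  -- replace 1 occurrence(s) of x with (y - z)
  => ( ( y - z ) + 6 ) <= 5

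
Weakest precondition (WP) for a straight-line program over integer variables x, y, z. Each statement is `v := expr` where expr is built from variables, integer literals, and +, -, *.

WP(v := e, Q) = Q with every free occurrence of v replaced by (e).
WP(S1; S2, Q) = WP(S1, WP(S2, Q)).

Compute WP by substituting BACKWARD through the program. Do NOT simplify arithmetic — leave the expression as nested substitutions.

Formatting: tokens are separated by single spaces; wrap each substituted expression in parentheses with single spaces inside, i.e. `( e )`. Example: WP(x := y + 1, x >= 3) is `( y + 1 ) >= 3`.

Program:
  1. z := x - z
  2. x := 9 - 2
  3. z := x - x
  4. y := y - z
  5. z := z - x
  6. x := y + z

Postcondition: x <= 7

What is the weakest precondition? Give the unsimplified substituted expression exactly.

Answer: ( ( y - ( ( 9 - 2 ) - ( 9 - 2 ) ) ) + ( ( ( 9 - 2 ) - ( 9 - 2 ) ) - ( 9 - 2 ) ) ) <= 7

Derivation:
post: x <= 7
stmt 6: x := y + z  -- replace 1 occurrence(s) of x with (y + z)
  => ( y + z ) <= 7
stmt 5: z := z - x  -- replace 1 occurrence(s) of z with (z - x)
  => ( y + ( z - x ) ) <= 7
stmt 4: y := y - z  -- replace 1 occurrence(s) of y with (y - z)
  => ( ( y - z ) + ( z - x ) ) <= 7
stmt 3: z := x - x  -- replace 2 occurrence(s) of z with (x - x)
  => ( ( y - ( x - x ) ) + ( ( x - x ) - x ) ) <= 7
stmt 2: x := 9 - 2  -- replace 5 occurrence(s) of x with (9 - 2)
  => ( ( y - ( ( 9 - 2 ) - ( 9 - 2 ) ) ) + ( ( ( 9 - 2 ) - ( 9 - 2 ) ) - ( 9 - 2 ) ) ) <= 7
stmt 1: z := x - z  -- replace 0 occurrence(s) of z with (x - z)
  => ( ( y - ( ( 9 - 2 ) - ( 9 - 2 ) ) ) + ( ( ( 9 - 2 ) - ( 9 - 2 ) ) - ( 9 - 2 ) ) ) <= 7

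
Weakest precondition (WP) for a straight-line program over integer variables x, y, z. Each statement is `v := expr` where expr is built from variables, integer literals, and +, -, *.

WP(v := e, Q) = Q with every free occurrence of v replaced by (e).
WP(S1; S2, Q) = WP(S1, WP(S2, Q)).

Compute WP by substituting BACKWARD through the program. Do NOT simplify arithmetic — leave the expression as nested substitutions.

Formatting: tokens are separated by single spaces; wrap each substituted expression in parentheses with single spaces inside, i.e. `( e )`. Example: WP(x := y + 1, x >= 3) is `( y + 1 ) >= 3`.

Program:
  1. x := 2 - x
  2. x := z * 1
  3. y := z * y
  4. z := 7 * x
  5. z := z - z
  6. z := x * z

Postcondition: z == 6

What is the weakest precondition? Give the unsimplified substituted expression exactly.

Answer: ( ( z * 1 ) * ( ( 7 * ( z * 1 ) ) - ( 7 * ( z * 1 ) ) ) ) == 6

Derivation:
post: z == 6
stmt 6: z := x * z  -- replace 1 occurrence(s) of z with (x * z)
  => ( x * z ) == 6
stmt 5: z := z - z  -- replace 1 occurrence(s) of z with (z - z)
  => ( x * ( z - z ) ) == 6
stmt 4: z := 7 * x  -- replace 2 occurrence(s) of z with (7 * x)
  => ( x * ( ( 7 * x ) - ( 7 * x ) ) ) == 6
stmt 3: y := z * y  -- replace 0 occurrence(s) of y with (z * y)
  => ( x * ( ( 7 * x ) - ( 7 * x ) ) ) == 6
stmt 2: x := z * 1  -- replace 3 occurrence(s) of x with (z * 1)
  => ( ( z * 1 ) * ( ( 7 * ( z * 1 ) ) - ( 7 * ( z * 1 ) ) ) ) == 6
stmt 1: x := 2 - x  -- replace 0 occurrence(s) of x with (2 - x)
  => ( ( z * 1 ) * ( ( 7 * ( z * 1 ) ) - ( 7 * ( z * 1 ) ) ) ) == 6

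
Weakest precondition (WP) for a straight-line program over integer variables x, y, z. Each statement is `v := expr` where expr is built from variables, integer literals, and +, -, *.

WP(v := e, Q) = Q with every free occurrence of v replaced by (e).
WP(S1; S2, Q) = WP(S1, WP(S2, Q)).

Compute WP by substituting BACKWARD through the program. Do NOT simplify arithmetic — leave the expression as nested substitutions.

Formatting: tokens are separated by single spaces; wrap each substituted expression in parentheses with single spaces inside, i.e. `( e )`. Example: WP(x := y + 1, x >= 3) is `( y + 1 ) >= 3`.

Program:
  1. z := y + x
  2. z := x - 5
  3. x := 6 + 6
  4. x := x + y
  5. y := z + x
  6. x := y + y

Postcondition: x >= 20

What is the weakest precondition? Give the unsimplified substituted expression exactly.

Answer: ( ( ( x - 5 ) + ( ( 6 + 6 ) + y ) ) + ( ( x - 5 ) + ( ( 6 + 6 ) + y ) ) ) >= 20

Derivation:
post: x >= 20
stmt 6: x := y + y  -- replace 1 occurrence(s) of x with (y + y)
  => ( y + y ) >= 20
stmt 5: y := z + x  -- replace 2 occurrence(s) of y with (z + x)
  => ( ( z + x ) + ( z + x ) ) >= 20
stmt 4: x := x + y  -- replace 2 occurrence(s) of x with (x + y)
  => ( ( z + ( x + y ) ) + ( z + ( x + y ) ) ) >= 20
stmt 3: x := 6 + 6  -- replace 2 occurrence(s) of x with (6 + 6)
  => ( ( z + ( ( 6 + 6 ) + y ) ) + ( z + ( ( 6 + 6 ) + y ) ) ) >= 20
stmt 2: z := x - 5  -- replace 2 occurrence(s) of z with (x - 5)
  => ( ( ( x - 5 ) + ( ( 6 + 6 ) + y ) ) + ( ( x - 5 ) + ( ( 6 + 6 ) + y ) ) ) >= 20
stmt 1: z := y + x  -- replace 0 occurrence(s) of z with (y + x)
  => ( ( ( x - 5 ) + ( ( 6 + 6 ) + y ) ) + ( ( x - 5 ) + ( ( 6 + 6 ) + y ) ) ) >= 20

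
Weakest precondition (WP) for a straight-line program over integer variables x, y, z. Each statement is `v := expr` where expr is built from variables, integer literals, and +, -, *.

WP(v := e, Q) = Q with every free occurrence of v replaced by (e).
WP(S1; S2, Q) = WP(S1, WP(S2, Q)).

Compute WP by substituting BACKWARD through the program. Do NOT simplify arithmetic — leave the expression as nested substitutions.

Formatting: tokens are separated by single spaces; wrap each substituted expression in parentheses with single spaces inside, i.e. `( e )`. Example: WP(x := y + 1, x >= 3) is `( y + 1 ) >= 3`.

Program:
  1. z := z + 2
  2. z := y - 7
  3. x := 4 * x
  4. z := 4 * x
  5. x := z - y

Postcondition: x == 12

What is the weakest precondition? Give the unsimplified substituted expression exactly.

Answer: ( ( 4 * ( 4 * x ) ) - y ) == 12

Derivation:
post: x == 12
stmt 5: x := z - y  -- replace 1 occurrence(s) of x with (z - y)
  => ( z - y ) == 12
stmt 4: z := 4 * x  -- replace 1 occurrence(s) of z with (4 * x)
  => ( ( 4 * x ) - y ) == 12
stmt 3: x := 4 * x  -- replace 1 occurrence(s) of x with (4 * x)
  => ( ( 4 * ( 4 * x ) ) - y ) == 12
stmt 2: z := y - 7  -- replace 0 occurrence(s) of z with (y - 7)
  => ( ( 4 * ( 4 * x ) ) - y ) == 12
stmt 1: z := z + 2  -- replace 0 occurrence(s) of z with (z + 2)
  => ( ( 4 * ( 4 * x ) ) - y ) == 12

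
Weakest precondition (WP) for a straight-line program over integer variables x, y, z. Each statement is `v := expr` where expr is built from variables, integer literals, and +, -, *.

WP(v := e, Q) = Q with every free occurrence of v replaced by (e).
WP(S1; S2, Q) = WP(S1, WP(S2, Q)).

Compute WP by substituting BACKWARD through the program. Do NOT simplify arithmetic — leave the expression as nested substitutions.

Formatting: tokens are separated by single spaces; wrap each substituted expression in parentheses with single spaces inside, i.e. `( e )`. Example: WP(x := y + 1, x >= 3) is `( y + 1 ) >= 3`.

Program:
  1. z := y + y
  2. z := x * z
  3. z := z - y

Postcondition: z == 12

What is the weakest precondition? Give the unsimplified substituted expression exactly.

post: z == 12
stmt 3: z := z - y  -- replace 1 occurrence(s) of z with (z - y)
  => ( z - y ) == 12
stmt 2: z := x * z  -- replace 1 occurrence(s) of z with (x * z)
  => ( ( x * z ) - y ) == 12
stmt 1: z := y + y  -- replace 1 occurrence(s) of z with (y + y)
  => ( ( x * ( y + y ) ) - y ) == 12

Answer: ( ( x * ( y + y ) ) - y ) == 12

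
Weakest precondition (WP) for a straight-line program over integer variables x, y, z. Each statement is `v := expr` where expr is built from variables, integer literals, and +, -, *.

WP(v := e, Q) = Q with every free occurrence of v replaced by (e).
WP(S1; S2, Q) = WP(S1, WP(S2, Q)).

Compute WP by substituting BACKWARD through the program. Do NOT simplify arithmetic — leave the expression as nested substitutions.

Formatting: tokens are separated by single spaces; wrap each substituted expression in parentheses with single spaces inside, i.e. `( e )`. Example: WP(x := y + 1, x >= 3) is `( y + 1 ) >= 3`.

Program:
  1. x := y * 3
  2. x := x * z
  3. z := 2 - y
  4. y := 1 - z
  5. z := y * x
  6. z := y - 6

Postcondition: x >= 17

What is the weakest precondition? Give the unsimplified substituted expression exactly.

Answer: ( ( y * 3 ) * z ) >= 17

Derivation:
post: x >= 17
stmt 6: z := y - 6  -- replace 0 occurrence(s) of z with (y - 6)
  => x >= 17
stmt 5: z := y * x  -- replace 0 occurrence(s) of z with (y * x)
  => x >= 17
stmt 4: y := 1 - z  -- replace 0 occurrence(s) of y with (1 - z)
  => x >= 17
stmt 3: z := 2 - y  -- replace 0 occurrence(s) of z with (2 - y)
  => x >= 17
stmt 2: x := x * z  -- replace 1 occurrence(s) of x with (x * z)
  => ( x * z ) >= 17
stmt 1: x := y * 3  -- replace 1 occurrence(s) of x with (y * 3)
  => ( ( y * 3 ) * z ) >= 17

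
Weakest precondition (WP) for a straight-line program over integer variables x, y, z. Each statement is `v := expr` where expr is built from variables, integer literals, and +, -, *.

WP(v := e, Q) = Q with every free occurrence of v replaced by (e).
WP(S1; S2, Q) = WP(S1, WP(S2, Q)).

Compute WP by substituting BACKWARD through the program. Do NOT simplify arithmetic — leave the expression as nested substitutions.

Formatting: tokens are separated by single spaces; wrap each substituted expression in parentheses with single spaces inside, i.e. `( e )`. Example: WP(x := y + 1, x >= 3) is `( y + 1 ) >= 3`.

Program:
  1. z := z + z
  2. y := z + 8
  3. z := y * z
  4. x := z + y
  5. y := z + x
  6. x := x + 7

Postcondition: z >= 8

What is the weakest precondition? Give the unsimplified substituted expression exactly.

Answer: ( ( ( z + z ) + 8 ) * ( z + z ) ) >= 8

Derivation:
post: z >= 8
stmt 6: x := x + 7  -- replace 0 occurrence(s) of x with (x + 7)
  => z >= 8
stmt 5: y := z + x  -- replace 0 occurrence(s) of y with (z + x)
  => z >= 8
stmt 4: x := z + y  -- replace 0 occurrence(s) of x with (z + y)
  => z >= 8
stmt 3: z := y * z  -- replace 1 occurrence(s) of z with (y * z)
  => ( y * z ) >= 8
stmt 2: y := z + 8  -- replace 1 occurrence(s) of y with (z + 8)
  => ( ( z + 8 ) * z ) >= 8
stmt 1: z := z + z  -- replace 2 occurrence(s) of z with (z + z)
  => ( ( ( z + z ) + 8 ) * ( z + z ) ) >= 8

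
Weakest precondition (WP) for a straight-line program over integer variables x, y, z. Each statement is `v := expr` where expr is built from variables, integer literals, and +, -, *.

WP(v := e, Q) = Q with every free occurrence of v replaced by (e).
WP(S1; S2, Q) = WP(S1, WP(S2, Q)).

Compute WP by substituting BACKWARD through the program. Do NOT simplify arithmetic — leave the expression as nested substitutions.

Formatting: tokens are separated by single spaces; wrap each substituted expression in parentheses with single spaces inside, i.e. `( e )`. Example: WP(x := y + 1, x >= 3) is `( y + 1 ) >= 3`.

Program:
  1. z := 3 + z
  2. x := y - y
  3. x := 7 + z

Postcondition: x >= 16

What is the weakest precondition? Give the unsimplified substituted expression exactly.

Answer: ( 7 + ( 3 + z ) ) >= 16

Derivation:
post: x >= 16
stmt 3: x := 7 + z  -- replace 1 occurrence(s) of x with (7 + z)
  => ( 7 + z ) >= 16
stmt 2: x := y - y  -- replace 0 occurrence(s) of x with (y - y)
  => ( 7 + z ) >= 16
stmt 1: z := 3 + z  -- replace 1 occurrence(s) of z with (3 + z)
  => ( 7 + ( 3 + z ) ) >= 16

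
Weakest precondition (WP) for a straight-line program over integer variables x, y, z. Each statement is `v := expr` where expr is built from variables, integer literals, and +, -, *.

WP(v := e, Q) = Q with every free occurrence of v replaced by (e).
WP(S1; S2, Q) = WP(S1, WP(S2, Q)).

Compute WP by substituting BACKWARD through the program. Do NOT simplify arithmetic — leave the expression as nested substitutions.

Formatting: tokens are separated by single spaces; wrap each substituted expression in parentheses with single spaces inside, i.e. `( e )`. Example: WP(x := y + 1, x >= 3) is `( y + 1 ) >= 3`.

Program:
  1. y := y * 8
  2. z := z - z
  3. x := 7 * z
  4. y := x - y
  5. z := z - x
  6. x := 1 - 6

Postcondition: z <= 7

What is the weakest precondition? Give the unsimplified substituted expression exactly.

Answer: ( ( z - z ) - ( 7 * ( z - z ) ) ) <= 7

Derivation:
post: z <= 7
stmt 6: x := 1 - 6  -- replace 0 occurrence(s) of x with (1 - 6)
  => z <= 7
stmt 5: z := z - x  -- replace 1 occurrence(s) of z with (z - x)
  => ( z - x ) <= 7
stmt 4: y := x - y  -- replace 0 occurrence(s) of y with (x - y)
  => ( z - x ) <= 7
stmt 3: x := 7 * z  -- replace 1 occurrence(s) of x with (7 * z)
  => ( z - ( 7 * z ) ) <= 7
stmt 2: z := z - z  -- replace 2 occurrence(s) of z with (z - z)
  => ( ( z - z ) - ( 7 * ( z - z ) ) ) <= 7
stmt 1: y := y * 8  -- replace 0 occurrence(s) of y with (y * 8)
  => ( ( z - z ) - ( 7 * ( z - z ) ) ) <= 7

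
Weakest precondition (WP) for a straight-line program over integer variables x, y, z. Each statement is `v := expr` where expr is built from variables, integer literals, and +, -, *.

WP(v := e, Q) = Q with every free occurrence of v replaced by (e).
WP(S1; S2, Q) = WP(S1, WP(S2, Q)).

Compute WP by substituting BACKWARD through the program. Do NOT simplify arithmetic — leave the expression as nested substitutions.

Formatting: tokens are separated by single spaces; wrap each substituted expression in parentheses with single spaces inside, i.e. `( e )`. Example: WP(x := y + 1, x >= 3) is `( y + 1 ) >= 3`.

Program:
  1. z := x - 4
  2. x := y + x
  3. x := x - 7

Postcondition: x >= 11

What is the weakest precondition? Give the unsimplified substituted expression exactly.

Answer: ( ( y + x ) - 7 ) >= 11

Derivation:
post: x >= 11
stmt 3: x := x - 7  -- replace 1 occurrence(s) of x with (x - 7)
  => ( x - 7 ) >= 11
stmt 2: x := y + x  -- replace 1 occurrence(s) of x with (y + x)
  => ( ( y + x ) - 7 ) >= 11
stmt 1: z := x - 4  -- replace 0 occurrence(s) of z with (x - 4)
  => ( ( y + x ) - 7 ) >= 11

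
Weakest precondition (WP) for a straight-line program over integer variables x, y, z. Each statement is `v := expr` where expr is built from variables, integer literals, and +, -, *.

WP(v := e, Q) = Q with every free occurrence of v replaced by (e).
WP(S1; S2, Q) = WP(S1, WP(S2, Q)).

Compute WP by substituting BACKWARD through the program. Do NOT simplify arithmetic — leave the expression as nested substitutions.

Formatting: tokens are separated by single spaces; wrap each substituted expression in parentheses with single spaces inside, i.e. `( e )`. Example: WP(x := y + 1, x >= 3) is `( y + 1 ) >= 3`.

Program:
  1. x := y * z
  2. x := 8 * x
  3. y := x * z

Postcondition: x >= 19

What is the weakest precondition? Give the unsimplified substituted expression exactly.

post: x >= 19
stmt 3: y := x * z  -- replace 0 occurrence(s) of y with (x * z)
  => x >= 19
stmt 2: x := 8 * x  -- replace 1 occurrence(s) of x with (8 * x)
  => ( 8 * x ) >= 19
stmt 1: x := y * z  -- replace 1 occurrence(s) of x with (y * z)
  => ( 8 * ( y * z ) ) >= 19

Answer: ( 8 * ( y * z ) ) >= 19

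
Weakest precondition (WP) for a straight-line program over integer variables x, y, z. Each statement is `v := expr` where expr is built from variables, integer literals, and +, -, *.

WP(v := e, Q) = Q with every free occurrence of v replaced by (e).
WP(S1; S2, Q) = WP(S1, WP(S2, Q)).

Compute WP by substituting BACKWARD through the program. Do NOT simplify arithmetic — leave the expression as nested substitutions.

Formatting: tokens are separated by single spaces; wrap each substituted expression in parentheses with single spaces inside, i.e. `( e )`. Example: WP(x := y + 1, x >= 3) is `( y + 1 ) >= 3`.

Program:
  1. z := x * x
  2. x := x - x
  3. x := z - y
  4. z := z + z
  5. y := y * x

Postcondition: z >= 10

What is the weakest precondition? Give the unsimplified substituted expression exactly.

Answer: ( ( x * x ) + ( x * x ) ) >= 10

Derivation:
post: z >= 10
stmt 5: y := y * x  -- replace 0 occurrence(s) of y with (y * x)
  => z >= 10
stmt 4: z := z + z  -- replace 1 occurrence(s) of z with (z + z)
  => ( z + z ) >= 10
stmt 3: x := z - y  -- replace 0 occurrence(s) of x with (z - y)
  => ( z + z ) >= 10
stmt 2: x := x - x  -- replace 0 occurrence(s) of x with (x - x)
  => ( z + z ) >= 10
stmt 1: z := x * x  -- replace 2 occurrence(s) of z with (x * x)
  => ( ( x * x ) + ( x * x ) ) >= 10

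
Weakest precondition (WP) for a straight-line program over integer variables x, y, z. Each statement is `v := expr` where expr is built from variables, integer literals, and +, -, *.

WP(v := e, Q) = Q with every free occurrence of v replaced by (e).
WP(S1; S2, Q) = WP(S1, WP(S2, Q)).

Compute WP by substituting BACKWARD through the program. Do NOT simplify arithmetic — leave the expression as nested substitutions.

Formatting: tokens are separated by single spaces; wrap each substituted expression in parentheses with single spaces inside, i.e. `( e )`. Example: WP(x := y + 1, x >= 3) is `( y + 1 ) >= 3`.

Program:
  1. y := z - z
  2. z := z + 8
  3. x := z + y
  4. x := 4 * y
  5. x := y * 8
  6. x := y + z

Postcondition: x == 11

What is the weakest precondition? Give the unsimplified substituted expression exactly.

post: x == 11
stmt 6: x := y + z  -- replace 1 occurrence(s) of x with (y + z)
  => ( y + z ) == 11
stmt 5: x := y * 8  -- replace 0 occurrence(s) of x with (y * 8)
  => ( y + z ) == 11
stmt 4: x := 4 * y  -- replace 0 occurrence(s) of x with (4 * y)
  => ( y + z ) == 11
stmt 3: x := z + y  -- replace 0 occurrence(s) of x with (z + y)
  => ( y + z ) == 11
stmt 2: z := z + 8  -- replace 1 occurrence(s) of z with (z + 8)
  => ( y + ( z + 8 ) ) == 11
stmt 1: y := z - z  -- replace 1 occurrence(s) of y with (z - z)
  => ( ( z - z ) + ( z + 8 ) ) == 11

Answer: ( ( z - z ) + ( z + 8 ) ) == 11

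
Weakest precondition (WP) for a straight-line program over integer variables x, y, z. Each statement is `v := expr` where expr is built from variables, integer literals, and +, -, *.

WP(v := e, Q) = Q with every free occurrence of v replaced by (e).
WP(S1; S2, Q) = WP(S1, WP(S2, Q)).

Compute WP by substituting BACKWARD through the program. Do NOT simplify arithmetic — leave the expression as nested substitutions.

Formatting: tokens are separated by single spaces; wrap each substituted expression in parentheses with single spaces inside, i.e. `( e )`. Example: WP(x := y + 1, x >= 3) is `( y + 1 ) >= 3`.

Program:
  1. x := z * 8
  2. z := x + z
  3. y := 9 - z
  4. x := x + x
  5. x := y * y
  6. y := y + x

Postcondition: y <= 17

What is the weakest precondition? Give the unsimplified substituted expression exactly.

Answer: ( ( 9 - ( ( z * 8 ) + z ) ) + ( ( 9 - ( ( z * 8 ) + z ) ) * ( 9 - ( ( z * 8 ) + z ) ) ) ) <= 17

Derivation:
post: y <= 17
stmt 6: y := y + x  -- replace 1 occurrence(s) of y with (y + x)
  => ( y + x ) <= 17
stmt 5: x := y * y  -- replace 1 occurrence(s) of x with (y * y)
  => ( y + ( y * y ) ) <= 17
stmt 4: x := x + x  -- replace 0 occurrence(s) of x with (x + x)
  => ( y + ( y * y ) ) <= 17
stmt 3: y := 9 - z  -- replace 3 occurrence(s) of y with (9 - z)
  => ( ( 9 - z ) + ( ( 9 - z ) * ( 9 - z ) ) ) <= 17
stmt 2: z := x + z  -- replace 3 occurrence(s) of z with (x + z)
  => ( ( 9 - ( x + z ) ) + ( ( 9 - ( x + z ) ) * ( 9 - ( x + z ) ) ) ) <= 17
stmt 1: x := z * 8  -- replace 3 occurrence(s) of x with (z * 8)
  => ( ( 9 - ( ( z * 8 ) + z ) ) + ( ( 9 - ( ( z * 8 ) + z ) ) * ( 9 - ( ( z * 8 ) + z ) ) ) ) <= 17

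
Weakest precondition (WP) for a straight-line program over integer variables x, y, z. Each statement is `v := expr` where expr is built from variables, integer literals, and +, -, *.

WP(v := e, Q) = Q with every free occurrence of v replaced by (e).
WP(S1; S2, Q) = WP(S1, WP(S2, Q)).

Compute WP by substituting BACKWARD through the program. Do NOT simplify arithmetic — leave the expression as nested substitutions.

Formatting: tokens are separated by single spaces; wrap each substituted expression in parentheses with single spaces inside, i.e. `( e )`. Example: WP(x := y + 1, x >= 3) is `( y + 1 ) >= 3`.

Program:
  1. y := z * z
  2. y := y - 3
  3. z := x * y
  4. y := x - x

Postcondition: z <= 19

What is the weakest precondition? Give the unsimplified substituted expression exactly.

post: z <= 19
stmt 4: y := x - x  -- replace 0 occurrence(s) of y with (x - x)
  => z <= 19
stmt 3: z := x * y  -- replace 1 occurrence(s) of z with (x * y)
  => ( x * y ) <= 19
stmt 2: y := y - 3  -- replace 1 occurrence(s) of y with (y - 3)
  => ( x * ( y - 3 ) ) <= 19
stmt 1: y := z * z  -- replace 1 occurrence(s) of y with (z * z)
  => ( x * ( ( z * z ) - 3 ) ) <= 19

Answer: ( x * ( ( z * z ) - 3 ) ) <= 19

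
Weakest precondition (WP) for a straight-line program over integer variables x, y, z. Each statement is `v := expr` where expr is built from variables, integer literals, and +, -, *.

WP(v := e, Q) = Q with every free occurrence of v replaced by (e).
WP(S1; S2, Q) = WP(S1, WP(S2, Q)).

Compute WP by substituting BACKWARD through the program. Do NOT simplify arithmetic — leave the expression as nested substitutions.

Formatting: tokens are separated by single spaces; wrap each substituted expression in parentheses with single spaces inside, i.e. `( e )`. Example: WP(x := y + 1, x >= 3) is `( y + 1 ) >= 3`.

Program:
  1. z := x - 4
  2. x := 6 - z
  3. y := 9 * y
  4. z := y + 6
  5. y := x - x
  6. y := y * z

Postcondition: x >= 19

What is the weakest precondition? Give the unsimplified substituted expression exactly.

post: x >= 19
stmt 6: y := y * z  -- replace 0 occurrence(s) of y with (y * z)
  => x >= 19
stmt 5: y := x - x  -- replace 0 occurrence(s) of y with (x - x)
  => x >= 19
stmt 4: z := y + 6  -- replace 0 occurrence(s) of z with (y + 6)
  => x >= 19
stmt 3: y := 9 * y  -- replace 0 occurrence(s) of y with (9 * y)
  => x >= 19
stmt 2: x := 6 - z  -- replace 1 occurrence(s) of x with (6 - z)
  => ( 6 - z ) >= 19
stmt 1: z := x - 4  -- replace 1 occurrence(s) of z with (x - 4)
  => ( 6 - ( x - 4 ) ) >= 19

Answer: ( 6 - ( x - 4 ) ) >= 19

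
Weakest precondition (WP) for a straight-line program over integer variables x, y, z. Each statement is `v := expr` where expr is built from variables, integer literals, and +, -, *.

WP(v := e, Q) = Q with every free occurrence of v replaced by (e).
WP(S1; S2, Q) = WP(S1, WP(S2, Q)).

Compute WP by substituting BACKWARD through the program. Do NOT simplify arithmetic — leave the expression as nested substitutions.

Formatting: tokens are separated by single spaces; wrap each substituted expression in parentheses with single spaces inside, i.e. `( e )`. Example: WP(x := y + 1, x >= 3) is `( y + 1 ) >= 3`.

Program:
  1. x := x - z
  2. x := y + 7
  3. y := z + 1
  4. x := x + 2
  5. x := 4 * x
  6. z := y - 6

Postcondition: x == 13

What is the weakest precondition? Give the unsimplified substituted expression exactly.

Answer: ( 4 * ( ( y + 7 ) + 2 ) ) == 13

Derivation:
post: x == 13
stmt 6: z := y - 6  -- replace 0 occurrence(s) of z with (y - 6)
  => x == 13
stmt 5: x := 4 * x  -- replace 1 occurrence(s) of x with (4 * x)
  => ( 4 * x ) == 13
stmt 4: x := x + 2  -- replace 1 occurrence(s) of x with (x + 2)
  => ( 4 * ( x + 2 ) ) == 13
stmt 3: y := z + 1  -- replace 0 occurrence(s) of y with (z + 1)
  => ( 4 * ( x + 2 ) ) == 13
stmt 2: x := y + 7  -- replace 1 occurrence(s) of x with (y + 7)
  => ( 4 * ( ( y + 7 ) + 2 ) ) == 13
stmt 1: x := x - z  -- replace 0 occurrence(s) of x with (x - z)
  => ( 4 * ( ( y + 7 ) + 2 ) ) == 13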